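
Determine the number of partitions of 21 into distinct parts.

Systematic enumeration (by largest part, then next-largest, …) yields 76.

76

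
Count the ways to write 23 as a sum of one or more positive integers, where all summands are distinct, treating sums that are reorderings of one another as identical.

104

Counting exhaustively, 104 partitions satisfy the conditions.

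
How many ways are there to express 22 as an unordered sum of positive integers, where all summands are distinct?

89

Enumerating by decreasing first part gives 89 partitions in all.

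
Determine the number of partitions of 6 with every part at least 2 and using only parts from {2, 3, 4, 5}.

The partitions of 6 that satisfy the conditions:
4,2
3,3
2,2,2
That's 3 in total.

3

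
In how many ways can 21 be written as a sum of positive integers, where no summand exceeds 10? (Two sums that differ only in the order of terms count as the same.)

653

Counting exhaustively, 653 partitions satisfy the conditions.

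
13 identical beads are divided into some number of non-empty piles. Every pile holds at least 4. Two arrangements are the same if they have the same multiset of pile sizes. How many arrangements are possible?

5

They are:
13
4 + 9
5 + 8
6 + 7
4 + 4 + 5
That's 5 in total.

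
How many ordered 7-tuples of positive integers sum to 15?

3003

By stars and bars with positive parts, the count is C(14,6) = 3003.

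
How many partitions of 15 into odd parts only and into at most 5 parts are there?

Enumerating:
15
13, 1, 1
11, 3, 1
11, 1, 1, 1, 1
9, 5, 1
9, 3, 3
9, 3, 1, 1, 1
7, 7, 1
7, 5, 3
7, 5, 1, 1, 1
7, 3, 3, 1, 1
5, 5, 5
5, 5, 3, 1, 1
5, 3, 3, 3, 1
3, 3, 3, 3, 3

15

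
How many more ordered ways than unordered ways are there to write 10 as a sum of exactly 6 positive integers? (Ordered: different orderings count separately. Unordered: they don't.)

121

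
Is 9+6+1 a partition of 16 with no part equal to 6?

No

The parts sum to 16, and the condition 'no summand equals 6' is violated.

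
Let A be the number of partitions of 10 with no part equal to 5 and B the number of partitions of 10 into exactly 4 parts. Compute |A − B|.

Partitions of 10 with no part equal to 5: 35.
Partitions of 10 into exactly 4 parts: 9.
|35 − 9| = 26.

26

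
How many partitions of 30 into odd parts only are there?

There are 296 such partitions.

296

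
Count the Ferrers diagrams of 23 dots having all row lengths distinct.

A full systematic count gives 104.

104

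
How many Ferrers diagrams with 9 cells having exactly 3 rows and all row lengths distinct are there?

3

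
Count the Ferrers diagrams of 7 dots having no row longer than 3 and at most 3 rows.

They are:
3+3+1
3+2+2
Counting gives 2.

2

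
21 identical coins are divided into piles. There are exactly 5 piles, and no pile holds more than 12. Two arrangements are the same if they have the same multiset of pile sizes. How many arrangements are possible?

89

A full systematic count gives 89.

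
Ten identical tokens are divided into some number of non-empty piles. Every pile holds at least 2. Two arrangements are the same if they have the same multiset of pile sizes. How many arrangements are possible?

12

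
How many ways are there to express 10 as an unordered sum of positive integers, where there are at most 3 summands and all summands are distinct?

9

Enumerating:
10
9,1
8,2
7,3
7,2,1
6,4
6,3,1
5,4,1
5,3,2
That's 9 in total.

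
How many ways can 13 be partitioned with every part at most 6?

71

Enumerating by decreasing first part gives 71 partitions in all.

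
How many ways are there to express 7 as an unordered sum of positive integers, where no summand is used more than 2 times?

9

Enumerating:
7
6+1
5+2
5+1+1
4+3
4+2+1
3+3+1
3+2+2
3+2+1+1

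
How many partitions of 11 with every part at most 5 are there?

37

There are too many to list fully; the first 12 (by largest part) are:
5,5,1
5,4,2
5,4,1,1
5,3,3
5,3,2,1
5,3,1,1,1
5,2,2,2
5,2,2,1,1
5,2,1,1,1,1
5,1,1,1,1,1,1
4,4,3
4,4,2,1
…and 25 more, for 37 total.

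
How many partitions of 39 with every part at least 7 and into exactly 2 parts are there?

13

They are:
7,32
8,31
9,30
10,29
11,28
12,27
13,26
14,25
15,24
16,23
17,22
18,21
19,20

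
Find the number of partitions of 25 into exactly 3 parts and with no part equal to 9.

44

There are too many to list fully; the first 12 (by largest part) are:
23 + 1 + 1
22 + 2 + 1
21 + 3 + 1
21 + 2 + 2
20 + 4 + 1
20 + 3 + 2
19 + 5 + 1
19 + 4 + 2
19 + 3 + 3
18 + 6 + 1
18 + 5 + 2
18 + 4 + 3
…and 32 more, for 44 total.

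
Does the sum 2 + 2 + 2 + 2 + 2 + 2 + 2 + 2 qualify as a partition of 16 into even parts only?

The parts sum to 16, and the condition 'every summand is even' holds.

Yes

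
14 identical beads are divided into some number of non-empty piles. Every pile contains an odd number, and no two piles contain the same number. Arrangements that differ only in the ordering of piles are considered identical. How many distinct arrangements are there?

The partitions of 14 that satisfy the conditions:
1, 13
3, 11
5, 9

3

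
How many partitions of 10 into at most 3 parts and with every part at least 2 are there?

9

They are:
10
8,2
7,3
6,4
6,2,2
5,5
5,3,2
4,4,2
4,3,3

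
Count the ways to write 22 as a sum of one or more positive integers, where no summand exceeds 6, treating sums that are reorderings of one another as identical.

391

Direct enumeration gives 391 partitions.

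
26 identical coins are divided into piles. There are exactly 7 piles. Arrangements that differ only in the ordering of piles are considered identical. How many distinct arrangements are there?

There are 300 such partitions.

300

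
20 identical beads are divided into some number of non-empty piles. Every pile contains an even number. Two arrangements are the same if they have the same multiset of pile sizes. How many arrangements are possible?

There are too many to list fully; the first 12 (by largest part) are:
20
18+2
16+4
16+2+2
14+6
14+4+2
14+2+2+2
12+8
12+6+2
12+4+4
12+4+2+2
12+2+2+2+2
…and 30 more, for 42 total.

42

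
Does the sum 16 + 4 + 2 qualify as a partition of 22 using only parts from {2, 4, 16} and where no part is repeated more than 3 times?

Yes

The parts sum to 22, and the condition 'each summand belongs to {2, 4, 16}' holds; the condition 'no summand is used more than 3 times' holds.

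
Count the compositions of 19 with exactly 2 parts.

By stars and bars with positive parts, the count is C(18,1) = 18.

18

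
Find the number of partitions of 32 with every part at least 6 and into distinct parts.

29

A partial list (first 12 by largest part):
32
26, 6
25, 7
24, 8
23, 9
22, 10
21, 11
20, 12
19, 13
19, 7, 6
18, 14
18, 8, 6
…and 17 more, for 29 total.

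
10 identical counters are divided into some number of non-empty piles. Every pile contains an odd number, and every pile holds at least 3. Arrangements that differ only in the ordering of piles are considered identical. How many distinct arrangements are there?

2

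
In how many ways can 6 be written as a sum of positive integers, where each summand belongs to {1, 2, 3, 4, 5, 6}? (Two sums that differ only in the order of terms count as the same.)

11

The partitions of 6 that satisfy the conditions:
6
5+1
4+2
4+1+1
3+3
3+2+1
3+1+1+1
2+2+2
2+2+1+1
2+1+1+1+1
1+1+1+1+1+1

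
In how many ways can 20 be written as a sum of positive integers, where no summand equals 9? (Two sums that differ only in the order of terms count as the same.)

There are 571 such partitions.

571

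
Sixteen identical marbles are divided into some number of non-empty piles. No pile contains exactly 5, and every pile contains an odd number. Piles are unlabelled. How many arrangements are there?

Listing the qualifying partitions of 16:
15 + 1
13 + 3
13 + 1 + 1 + 1
11 + 3 + 1 + 1
11 + 1 + 1 + 1 + 1 + 1
9 + 7
9 + 3 + 3 + 1
9 + 3 + 1 + 1 + 1 + 1
9 + 1 + 1 + 1 + 1 + 1 + 1 + 1
7 + 7 + 1 + 1
7 + 3 + 3 + 3
7 + 3 + 3 + 1 + 1 + 1
7 + 3 + 1 + 1 + 1 + 1 + 1 + 1
7 + 1 + 1 + 1 + 1 + 1 + 1 + 1 + 1 + 1
3 + 3 + 3 + 3 + 3 + 1
3 + 3 + 3 + 3 + 1 + 1 + 1 + 1
3 + 3 + 3 + 1 + 1 + 1 + 1 + 1 + 1 + 1
3 + 3 + 1 + 1 + 1 + 1 + 1 + 1 + 1 + 1 + 1 + 1
3 + 1 + 1 + 1 + 1 + 1 + 1 + 1 + 1 + 1 + 1 + 1 + 1 + 1
1 + 1 + 1 + 1 + 1 + 1 + 1 + 1 + 1 + 1 + 1 + 1 + 1 + 1 + 1 + 1

20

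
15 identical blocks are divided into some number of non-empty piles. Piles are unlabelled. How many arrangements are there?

Enumerating by decreasing first part gives 176 partitions in all.

176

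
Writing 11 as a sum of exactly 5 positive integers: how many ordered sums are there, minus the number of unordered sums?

Ordered (compositions into 5 parts): C(10,4) = 210.
Partitions of 11 into exactly 5 parts: 10.
Difference: 210 − 10 = 200.

200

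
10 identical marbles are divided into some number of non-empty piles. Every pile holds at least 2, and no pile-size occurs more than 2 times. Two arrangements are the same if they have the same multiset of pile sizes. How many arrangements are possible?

10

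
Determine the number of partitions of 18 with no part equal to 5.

284

Counting exhaustively, 284 partitions satisfy the conditions.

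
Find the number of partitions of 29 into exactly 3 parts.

70

There are too many to list fully; the first 12 (by largest part) are:
27, 1, 1
26, 2, 1
25, 3, 1
25, 2, 2
24, 4, 1
24, 3, 2
23, 5, 1
23, 4, 2
23, 3, 3
22, 6, 1
22, 5, 2
22, 4, 3
…and 58 more, for 70 total.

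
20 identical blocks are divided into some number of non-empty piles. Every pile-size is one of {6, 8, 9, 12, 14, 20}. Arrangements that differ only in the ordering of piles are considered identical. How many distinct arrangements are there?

4

They are:
20
14, 6
12, 8
8, 6, 6
Counting gives 4.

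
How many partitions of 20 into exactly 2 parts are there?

10

The partitions of 20 that satisfy the conditions:
19 + 1
18 + 2
17 + 3
16 + 4
15 + 5
14 + 6
13 + 7
12 + 8
11 + 9
10 + 10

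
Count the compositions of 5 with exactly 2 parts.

4

By stars and bars with positive parts, the count is C(4,1) = 4.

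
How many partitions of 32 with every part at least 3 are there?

Counting exhaustively, 468 partitions satisfy the conditions.

468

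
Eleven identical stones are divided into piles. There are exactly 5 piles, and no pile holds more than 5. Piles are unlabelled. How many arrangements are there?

8

The partitions of 11 that satisfy the conditions:
5+3+1+1+1
5+2+2+1+1
4+4+1+1+1
4+3+2+1+1
4+2+2+2+1
3+3+3+1+1
3+3+2+2+1
3+2+2+2+2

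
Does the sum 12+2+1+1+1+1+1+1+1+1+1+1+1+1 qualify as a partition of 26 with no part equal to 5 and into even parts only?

The parts sum to 26, and the condition 'every summand is even' is violated.

No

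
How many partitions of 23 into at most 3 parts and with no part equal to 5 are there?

A partial list (first 12 by largest part):
23
22,1
21,2
21,1,1
20,3
20,2,1
19,4
19,3,1
19,2,2
18,4,1
18,3,2
17,6
…and 34 more, for 46 total.

46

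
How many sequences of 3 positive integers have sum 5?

6

Equivalently, choose which 2 of the 4 gaps become plus signs: C(4,2) = 6.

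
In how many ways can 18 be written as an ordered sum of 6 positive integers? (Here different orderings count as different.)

6188

By stars and bars with positive parts, the count is C(17,5) = 6188.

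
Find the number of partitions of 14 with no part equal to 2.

There are too many to list fully; the first 12 (by largest part) are:
14
13 + 1
12 + 1 + 1
11 + 3
11 + 1 + 1 + 1
10 + 4
10 + 3 + 1
10 + 1 + 1 + 1 + 1
9 + 5
9 + 4 + 1
9 + 3 + 1 + 1
9 + 1 + 1 + 1 + 1 + 1
…and 46 more, for 58 total.

58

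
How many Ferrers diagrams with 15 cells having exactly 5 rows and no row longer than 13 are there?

30

A partial list (first 12 by largest part):
1 + 1 + 1 + 1 + 11
1 + 1 + 1 + 2 + 10
1 + 1 + 1 + 3 + 9
1 + 1 + 2 + 2 + 9
1 + 1 + 1 + 4 + 8
1 + 1 + 2 + 3 + 8
1 + 2 + 2 + 2 + 8
1 + 1 + 1 + 5 + 7
1 + 1 + 2 + 4 + 7
1 + 1 + 3 + 3 + 7
1 + 2 + 2 + 3 + 7
2 + 2 + 2 + 2 + 7
…and 18 more, for 30 total.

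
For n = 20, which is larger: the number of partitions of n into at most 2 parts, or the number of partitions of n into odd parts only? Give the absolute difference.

Partitions of 20 into at most 2 parts: 11.
Partitions of 20 into odd parts only: 64.
|11 − 64| = 53.

53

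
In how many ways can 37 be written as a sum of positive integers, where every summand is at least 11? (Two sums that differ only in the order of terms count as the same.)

13

They are:
37
26,11
25,12
24,13
23,14
22,15
21,16
20,17
19,18
15,11,11
14,12,11
13,13,11
13,12,12
Counting gives 13.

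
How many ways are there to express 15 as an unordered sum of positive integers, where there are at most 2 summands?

Listing the qualifying partitions of 15:
15
1,14
2,13
3,12
4,11
5,10
6,9
7,8
That's 8 in total.

8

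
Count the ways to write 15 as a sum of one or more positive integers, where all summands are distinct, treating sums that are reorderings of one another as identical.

There are too many to list fully; the first 12 (by largest part) are:
15
14 + 1
13 + 2
12 + 3
12 + 2 + 1
11 + 4
11 + 3 + 1
10 + 5
10 + 4 + 1
10 + 3 + 2
9 + 6
9 + 5 + 1
…and 15 more, for 27 total.

27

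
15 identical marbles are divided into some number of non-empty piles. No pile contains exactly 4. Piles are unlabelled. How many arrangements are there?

Direct enumeration gives 120 partitions.

120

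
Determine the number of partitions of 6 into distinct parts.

4

Enumerating:
6
5, 1
4, 2
3, 2, 1
Counting gives 4.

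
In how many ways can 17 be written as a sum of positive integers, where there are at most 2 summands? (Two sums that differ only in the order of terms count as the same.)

9

The partitions of 17 that satisfy the conditions:
17
1 + 16
2 + 15
3 + 14
4 + 13
5 + 12
6 + 11
7 + 10
8 + 9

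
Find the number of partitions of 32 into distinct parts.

Counting exhaustively, 390 partitions satisfy the conditions.

390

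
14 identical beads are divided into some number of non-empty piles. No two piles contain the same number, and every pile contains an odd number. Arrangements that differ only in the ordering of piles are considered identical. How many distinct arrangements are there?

Listing the qualifying partitions of 14:
13 + 1
11 + 3
9 + 5

3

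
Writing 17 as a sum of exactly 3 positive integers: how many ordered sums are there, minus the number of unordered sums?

96

Ordered (compositions into 3 parts): C(16,2) = 120.
Partitions of 17 into exactly 3 parts: 24.
Difference: 120 − 24 = 96.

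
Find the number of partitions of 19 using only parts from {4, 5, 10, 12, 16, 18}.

They are:
4,5,10
4,5,5,5
Counting gives 2.

2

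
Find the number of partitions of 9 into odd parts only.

Listing the qualifying partitions of 9:
9
1 + 1 + 7
1 + 3 + 5
1 + 1 + 1 + 1 + 5
3 + 3 + 3
1 + 1 + 1 + 3 + 3
1 + 1 + 1 + 1 + 1 + 1 + 3
1 + 1 + 1 + 1 + 1 + 1 + 1 + 1 + 1

8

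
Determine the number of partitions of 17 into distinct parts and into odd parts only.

5

The partitions of 17 that satisfy the conditions:
17
13+3+1
11+5+1
9+7+1
9+5+3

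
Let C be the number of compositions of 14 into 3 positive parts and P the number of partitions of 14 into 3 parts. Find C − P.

62

Ordered (compositions into 3 parts): C(13,2) = 78.
Partitions of 14 into exactly 3 parts: 16.
Difference: 78 − 16 = 62.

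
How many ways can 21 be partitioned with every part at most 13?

A full systematic count gives 747.

747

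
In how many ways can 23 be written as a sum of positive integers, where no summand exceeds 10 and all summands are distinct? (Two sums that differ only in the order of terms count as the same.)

36

There are too many to list fully; the first 12 (by largest part) are:
10, 9, 4
10, 9, 3, 1
10, 8, 5
10, 8, 4, 1
10, 8, 3, 2
10, 7, 6
10, 7, 5, 1
10, 7, 4, 2
10, 7, 3, 2, 1
10, 6, 5, 2
10, 6, 4, 3
10, 6, 4, 2, 1
…and 24 more, for 36 total.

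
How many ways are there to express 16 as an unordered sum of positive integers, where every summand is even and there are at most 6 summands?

20

They are:
16
14, 2
12, 4
12, 2, 2
10, 6
10, 4, 2
10, 2, 2, 2
8, 8
8, 6, 2
8, 4, 4
8, 4, 2, 2
8, 2, 2, 2, 2
6, 6, 4
6, 6, 2, 2
6, 4, 4, 2
6, 4, 2, 2, 2
6, 2, 2, 2, 2, 2
4, 4, 4, 4
4, 4, 4, 2, 2
4, 4, 2, 2, 2, 2
That's 20 in total.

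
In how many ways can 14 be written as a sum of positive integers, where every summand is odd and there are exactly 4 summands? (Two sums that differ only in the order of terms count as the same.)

Listing the qualifying partitions of 14:
1, 1, 1, 11
1, 1, 3, 9
1, 1, 5, 7
1, 3, 3, 7
1, 3, 5, 5
3, 3, 3, 5
Counting gives 6.

6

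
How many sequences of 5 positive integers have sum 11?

210

Place 4 bars in the 10 internal gaps of a row of 11 dots: C(10,4) = 210.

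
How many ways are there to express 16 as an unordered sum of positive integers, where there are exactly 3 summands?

21

The partitions of 16 that satisfy the conditions:
14 + 1 + 1
13 + 2 + 1
12 + 3 + 1
12 + 2 + 2
11 + 4 + 1
11 + 3 + 2
10 + 5 + 1
10 + 4 + 2
10 + 3 + 3
9 + 6 + 1
9 + 5 + 2
9 + 4 + 3
8 + 7 + 1
8 + 6 + 2
8 + 5 + 3
8 + 4 + 4
7 + 7 + 2
7 + 6 + 3
7 + 5 + 4
6 + 6 + 4
6 + 5 + 5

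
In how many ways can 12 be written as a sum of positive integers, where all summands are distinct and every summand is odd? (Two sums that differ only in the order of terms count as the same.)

Listing the qualifying partitions of 12:
11+1
9+3
7+5
That's 3 in total.

3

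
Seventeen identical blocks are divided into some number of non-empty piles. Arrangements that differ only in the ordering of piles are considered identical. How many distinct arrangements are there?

There are 297 such partitions.

297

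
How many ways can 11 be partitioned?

56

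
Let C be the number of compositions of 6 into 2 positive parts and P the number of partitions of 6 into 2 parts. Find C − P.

2

Ordered (compositions into 2 parts): C(5,1) = 5.
Partitions of 6 into exactly 2 parts: 3.
Difference: 5 − 3 = 2.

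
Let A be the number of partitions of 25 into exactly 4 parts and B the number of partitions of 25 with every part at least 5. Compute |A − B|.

Partitions of 25 into exactly 4 parts: 120.
Partitions of 25 with every part at least 5: 30.
|120 − 30| = 90.

90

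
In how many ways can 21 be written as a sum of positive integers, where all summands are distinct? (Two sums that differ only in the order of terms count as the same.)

Systematic enumeration (by largest part, then next-largest, …) yields 76.

76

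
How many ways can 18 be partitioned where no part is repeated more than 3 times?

208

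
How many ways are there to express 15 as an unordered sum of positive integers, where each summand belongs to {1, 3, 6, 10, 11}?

16

Listing the qualifying partitions of 15:
11, 3, 1
11, 1, 1, 1, 1
10, 3, 1, 1
10, 1, 1, 1, 1, 1
6, 6, 3
6, 6, 1, 1, 1
6, 3, 3, 3
6, 3, 3, 1, 1, 1
6, 3, 1, 1, 1, 1, 1, 1
6, 1, 1, 1, 1, 1, 1, 1, 1, 1
3, 3, 3, 3, 3
3, 3, 3, 3, 1, 1, 1
3, 3, 3, 1, 1, 1, 1, 1, 1
3, 3, 1, 1, 1, 1, 1, 1, 1, 1, 1
3, 1, 1, 1, 1, 1, 1, 1, 1, 1, 1, 1, 1
1, 1, 1, 1, 1, 1, 1, 1, 1, 1, 1, 1, 1, 1, 1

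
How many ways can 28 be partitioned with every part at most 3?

There are 80 such partitions.

80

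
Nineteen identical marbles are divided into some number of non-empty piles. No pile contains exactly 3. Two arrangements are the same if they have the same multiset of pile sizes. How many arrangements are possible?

259

Systematic enumeration (by largest part, then next-largest, …) yields 259.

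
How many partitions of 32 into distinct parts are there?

390

Enumerating by decreasing first part gives 390 partitions in all.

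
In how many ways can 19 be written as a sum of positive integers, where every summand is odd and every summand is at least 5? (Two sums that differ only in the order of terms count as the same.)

3

Enumerating:
19
9,5,5
7,7,5
Counting gives 3.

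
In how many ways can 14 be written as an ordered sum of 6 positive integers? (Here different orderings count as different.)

1287

By stars and bars with positive parts, the count is C(13,5) = 1287.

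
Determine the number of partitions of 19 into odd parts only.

54

There are too many to list fully; the first 12 (by largest part) are:
19
17, 1, 1
15, 3, 1
15, 1, 1, 1, 1
13, 5, 1
13, 3, 3
13, 3, 1, 1, 1
13, 1, 1, 1, 1, 1, 1
11, 7, 1
11, 5, 3
11, 5, 1, 1, 1
11, 3, 3, 1, 1
…and 42 more, for 54 total.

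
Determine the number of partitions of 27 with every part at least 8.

10

The partitions of 27 that satisfy the conditions:
27
19,8
18,9
17,10
16,11
15,12
14,13
11,8,8
10,9,8
9,9,9
That's 10 in total.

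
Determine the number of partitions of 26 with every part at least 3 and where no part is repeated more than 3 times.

Enumerating by decreasing first part gives 138 partitions in all.

138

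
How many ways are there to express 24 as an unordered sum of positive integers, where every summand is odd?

Direct enumeration gives 122 partitions.

122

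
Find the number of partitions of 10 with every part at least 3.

5

Listing the qualifying partitions of 10:
10
7,3
6,4
5,5
4,3,3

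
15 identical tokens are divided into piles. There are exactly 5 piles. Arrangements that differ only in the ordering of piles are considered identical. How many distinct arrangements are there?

There are too many to list fully; the first 12 (by largest part) are:
11,1,1,1,1
10,2,1,1,1
9,3,1,1,1
9,2,2,1,1
8,4,1,1,1
8,3,2,1,1
8,2,2,2,1
7,5,1,1,1
7,4,2,1,1
7,3,3,1,1
7,3,2,2,1
7,2,2,2,2
…and 18 more, for 30 total.

30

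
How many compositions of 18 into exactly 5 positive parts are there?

2380

Place 4 bars in the 17 internal gaps of a row of 18 dots: C(17,4) = 2380.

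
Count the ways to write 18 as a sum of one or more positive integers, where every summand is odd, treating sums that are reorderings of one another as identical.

46

There are too many to list fully; the first 12 (by largest part) are:
17+1
15+3
15+1+1+1
13+5
13+3+1+1
13+1+1+1+1+1
11+7
11+5+1+1
11+3+3+1
11+3+1+1+1+1
11+1+1+1+1+1+1+1
9+9
…and 34 more, for 46 total.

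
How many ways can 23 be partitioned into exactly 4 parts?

A full systematic count gives 94.

94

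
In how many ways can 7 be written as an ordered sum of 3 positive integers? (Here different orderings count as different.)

By stars and bars with positive parts, the count is C(6,2) = 15.

15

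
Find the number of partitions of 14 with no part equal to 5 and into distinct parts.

They are:
14
1, 13
2, 12
3, 11
1, 2, 11
4, 10
1, 3, 10
1, 4, 9
2, 3, 9
6, 8
2, 4, 8
1, 2, 3, 8
1, 6, 7
3, 4, 7
1, 2, 4, 7
1, 3, 4, 6

16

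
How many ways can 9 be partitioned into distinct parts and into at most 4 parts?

Enumerating:
9
1 + 8
2 + 7
3 + 6
1 + 2 + 6
4 + 5
1 + 3 + 5
2 + 3 + 4

8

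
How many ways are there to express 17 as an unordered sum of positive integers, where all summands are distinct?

There are too many to list fully; the first 12 (by largest part) are:
17
1, 16
2, 15
3, 14
1, 2, 14
4, 13
1, 3, 13
5, 12
1, 4, 12
2, 3, 12
6, 11
1, 5, 11
…and 26 more, for 38 total.

38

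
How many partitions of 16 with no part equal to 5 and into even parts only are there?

22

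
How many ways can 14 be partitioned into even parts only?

They are:
14
12 + 2
10 + 4
10 + 2 + 2
8 + 6
8 + 4 + 2
8 + 2 + 2 + 2
6 + 6 + 2
6 + 4 + 4
6 + 4 + 2 + 2
6 + 2 + 2 + 2 + 2
4 + 4 + 4 + 2
4 + 4 + 2 + 2 + 2
4 + 2 + 2 + 2 + 2 + 2
2 + 2 + 2 + 2 + 2 + 2 + 2
Counting gives 15.

15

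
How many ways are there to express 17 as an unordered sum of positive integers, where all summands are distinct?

38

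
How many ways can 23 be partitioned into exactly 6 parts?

163

Direct enumeration gives 163 partitions.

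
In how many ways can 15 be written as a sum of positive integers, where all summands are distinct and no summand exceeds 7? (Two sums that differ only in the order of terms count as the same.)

The partitions of 15 that satisfy the conditions:
7,6,2
7,5,3
7,5,2,1
7,4,3,1
6,5,4
6,5,3,1
6,4,3,2
5,4,3,2,1

8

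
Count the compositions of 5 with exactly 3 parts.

A composition of 5 into 3 positive parts is chosen by placing 2 dividers among the 4 gaps between 5 units: C(4,2) = 6.

6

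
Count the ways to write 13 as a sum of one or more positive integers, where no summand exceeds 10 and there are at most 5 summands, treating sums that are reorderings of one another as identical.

There are too many to list fully; the first 12 (by largest part) are:
10,3
10,2,1
10,1,1,1
9,4
9,3,1
9,2,2
9,2,1,1
9,1,1,1,1
8,5
8,4,1
8,3,2
8,3,1,1
…and 41 more, for 53 total.

53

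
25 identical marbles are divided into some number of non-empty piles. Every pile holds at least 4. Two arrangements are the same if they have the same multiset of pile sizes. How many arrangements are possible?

A partial list (first 12 by largest part):
25
21,4
20,5
19,6
18,7
17,8
17,4,4
16,9
16,5,4
15,10
15,6,4
15,5,5
…and 45 more, for 57 total.

57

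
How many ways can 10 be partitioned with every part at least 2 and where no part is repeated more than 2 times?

10

The partitions of 10 that satisfy the conditions:
10
8+2
7+3
6+4
6+2+2
5+5
5+3+2
4+4+2
4+3+3
3+3+2+2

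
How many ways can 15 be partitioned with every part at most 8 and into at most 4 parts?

31

A partial list (first 12 by largest part):
8, 7
8, 6, 1
8, 5, 2
8, 5, 1, 1
8, 4, 3
8, 4, 2, 1
8, 3, 3, 1
8, 3, 2, 2
7, 7, 1
7, 6, 2
7, 6, 1, 1
7, 5, 3
…and 19 more, for 31 total.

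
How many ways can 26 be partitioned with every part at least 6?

21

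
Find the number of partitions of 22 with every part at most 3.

A partial list (first 12 by largest part):
3, 3, 3, 3, 3, 3, 3, 1
3, 3, 3, 3, 3, 3, 2, 2
3, 3, 3, 3, 3, 3, 2, 1, 1
3, 3, 3, 3, 3, 3, 1, 1, 1, 1
3, 3, 3, 3, 3, 2, 2, 2, 1
3, 3, 3, 3, 3, 2, 2, 1, 1, 1
3, 3, 3, 3, 3, 2, 1, 1, 1, 1, 1
3, 3, 3, 3, 3, 1, 1, 1, 1, 1, 1, 1
3, 3, 3, 3, 2, 2, 2, 2, 2
3, 3, 3, 3, 2, 2, 2, 2, 1, 1
3, 3, 3, 3, 2, 2, 2, 1, 1, 1, 1
3, 3, 3, 3, 2, 2, 1, 1, 1, 1, 1, 1
…and 40 more, for 52 total.

52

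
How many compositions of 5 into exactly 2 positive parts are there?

Place 1 bars in the 4 internal gaps of a row of 5 dots: C(4,1) = 4.

4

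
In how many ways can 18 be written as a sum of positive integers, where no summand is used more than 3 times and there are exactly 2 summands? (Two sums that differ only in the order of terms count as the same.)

Listing the qualifying partitions of 18:
17,1
16,2
15,3
14,4
13,5
12,6
11,7
10,8
9,9

9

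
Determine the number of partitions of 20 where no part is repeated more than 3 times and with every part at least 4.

The partitions of 20 that satisfy the conditions:
20
16 + 4
15 + 5
14 + 6
13 + 7
12 + 8
12 + 4 + 4
11 + 9
11 + 5 + 4
10 + 10
10 + 6 + 4
10 + 5 + 5
9 + 7 + 4
9 + 6 + 5
8 + 8 + 4
8 + 7 + 5
8 + 6 + 6
8 + 4 + 4 + 4
7 + 7 + 6
7 + 5 + 4 + 4
6 + 6 + 4 + 4
6 + 5 + 5 + 4
That's 22 in total.

22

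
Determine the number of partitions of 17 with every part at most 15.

295

A full systematic count gives 295.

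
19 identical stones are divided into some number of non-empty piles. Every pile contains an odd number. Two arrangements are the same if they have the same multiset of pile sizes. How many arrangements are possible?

A partial list (first 12 by largest part):
19
1 + 1 + 17
1 + 3 + 15
1 + 1 + 1 + 1 + 15
1 + 5 + 13
3 + 3 + 13
1 + 1 + 1 + 3 + 13
1 + 1 + 1 + 1 + 1 + 1 + 13
1 + 7 + 11
3 + 5 + 11
1 + 1 + 1 + 5 + 11
1 + 1 + 3 + 3 + 11
…and 42 more, for 54 total.

54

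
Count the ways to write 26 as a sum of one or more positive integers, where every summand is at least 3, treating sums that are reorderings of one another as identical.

158

Systematic enumeration (by largest part, then next-largest, …) yields 158.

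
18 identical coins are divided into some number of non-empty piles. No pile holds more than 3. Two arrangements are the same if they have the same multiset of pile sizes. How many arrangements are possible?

37

A partial list (first 12 by largest part):
3,3,3,3,3,3
3,3,3,3,3,2,1
3,3,3,3,3,1,1,1
3,3,3,3,2,2,2
3,3,3,3,2,2,1,1
3,3,3,3,2,1,1,1,1
3,3,3,3,1,1,1,1,1,1
3,3,3,2,2,2,2,1
3,3,3,2,2,2,1,1,1
3,3,3,2,2,1,1,1,1,1
3,3,3,2,1,1,1,1,1,1,1
3,3,3,1,1,1,1,1,1,1,1,1
…and 25 more, for 37 total.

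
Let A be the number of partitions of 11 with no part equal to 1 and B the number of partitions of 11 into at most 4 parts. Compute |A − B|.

13

Partitions of 11 with no part equal to 1: 14.
Partitions of 11 into at most 4 parts: 27.
|14 − 27| = 13.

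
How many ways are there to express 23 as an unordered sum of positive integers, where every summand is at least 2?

253

Systematic enumeration (by largest part, then next-largest, …) yields 253.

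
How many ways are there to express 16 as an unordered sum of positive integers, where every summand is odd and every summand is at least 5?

The partitions of 16 that satisfy the conditions:
11 + 5
9 + 7
That's 2 in total.

2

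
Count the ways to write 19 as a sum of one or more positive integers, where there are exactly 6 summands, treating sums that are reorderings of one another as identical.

71

Systematic enumeration (by largest part, then next-largest, …) yields 71.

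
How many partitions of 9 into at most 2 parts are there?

The partitions of 9 that satisfy the conditions:
9
1+8
2+7
3+6
4+5

5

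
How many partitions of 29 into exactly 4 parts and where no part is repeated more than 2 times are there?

Direct enumeration gives 176 partitions.

176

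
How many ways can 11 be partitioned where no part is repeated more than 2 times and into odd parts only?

5

They are:
11
9+1+1
7+3+1
5+5+1
5+3+3
That's 5 in total.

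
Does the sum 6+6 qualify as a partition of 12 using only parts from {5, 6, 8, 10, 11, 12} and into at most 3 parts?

The parts sum to 12, and the condition 'each summand belongs to {5, 6, 8, 10, 11, 12}' holds; the condition 'there are at most 3 summands' holds.

Yes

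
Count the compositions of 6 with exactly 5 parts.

5

Equivalently, choose which 4 of the 5 gaps become plus signs: C(5,4) = 5.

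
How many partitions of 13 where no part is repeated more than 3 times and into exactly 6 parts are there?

8

They are:
1 + 1 + 1 + 2 + 2 + 6
1 + 1 + 1 + 2 + 3 + 5
1 + 1 + 2 + 2 + 2 + 5
1 + 1 + 1 + 2 + 4 + 4
1 + 1 + 1 + 3 + 3 + 4
1 + 1 + 2 + 2 + 3 + 4
1 + 1 + 2 + 3 + 3 + 3
1 + 2 + 2 + 2 + 3 + 3
Counting gives 8.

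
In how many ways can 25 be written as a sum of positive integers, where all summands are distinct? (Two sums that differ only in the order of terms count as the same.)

142

Direct enumeration gives 142 partitions.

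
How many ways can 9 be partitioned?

30

There are too many to list fully; the first 12 (by largest part) are:
9
8,1
7,2
7,1,1
6,3
6,2,1
6,1,1,1
5,4
5,3,1
5,2,2
5,2,1,1
5,1,1,1,1
…and 18 more, for 30 total.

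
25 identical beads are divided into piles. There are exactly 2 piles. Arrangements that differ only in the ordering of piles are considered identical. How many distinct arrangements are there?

12

Listing the qualifying partitions of 25:
24, 1
23, 2
22, 3
21, 4
20, 5
19, 6
18, 7
17, 8
16, 9
15, 10
14, 11
13, 12
Counting gives 12.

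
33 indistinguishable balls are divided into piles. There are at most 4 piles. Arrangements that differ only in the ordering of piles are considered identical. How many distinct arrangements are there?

378

A full systematic count gives 378.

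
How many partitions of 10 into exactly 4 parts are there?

They are:
7, 1, 1, 1
6, 2, 1, 1
5, 3, 1, 1
5, 2, 2, 1
4, 4, 1, 1
4, 3, 2, 1
4, 2, 2, 2
3, 3, 3, 1
3, 3, 2, 2

9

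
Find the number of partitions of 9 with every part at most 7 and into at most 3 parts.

Enumerating:
7 + 2
7 + 1 + 1
6 + 3
6 + 2 + 1
5 + 4
5 + 3 + 1
5 + 2 + 2
4 + 4 + 1
4 + 3 + 2
3 + 3 + 3

10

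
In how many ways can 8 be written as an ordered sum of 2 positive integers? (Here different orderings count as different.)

7

By stars and bars with positive parts, the count is C(7,1) = 7.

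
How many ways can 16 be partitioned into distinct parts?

A partial list (first 12 by largest part):
16
15+1
14+2
13+3
13+2+1
12+4
12+3+1
11+5
11+4+1
11+3+2
10+6
10+5+1
…and 20 more, for 32 total.

32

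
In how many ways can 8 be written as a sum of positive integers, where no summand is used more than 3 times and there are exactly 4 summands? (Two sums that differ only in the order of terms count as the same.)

The partitions of 8 that satisfy the conditions:
1, 1, 1, 5
1, 1, 2, 4
1, 1, 3, 3
1, 2, 2, 3

4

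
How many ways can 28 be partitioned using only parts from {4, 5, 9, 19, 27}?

6

They are:
19+9
19+5+4
9+9+5+5
9+5+5+5+4
5+5+5+5+4+4
4+4+4+4+4+4+4
Counting gives 6.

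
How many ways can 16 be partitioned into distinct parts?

A partial list (first 12 by largest part):
16
15,1
14,2
13,3
13,2,1
12,4
12,3,1
11,5
11,4,1
11,3,2
10,6
10,5,1
…and 20 more, for 32 total.

32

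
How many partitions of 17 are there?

297

Direct enumeration gives 297 partitions.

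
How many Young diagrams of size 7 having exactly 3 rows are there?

4

Enumerating:
1+1+5
1+2+4
1+3+3
2+2+3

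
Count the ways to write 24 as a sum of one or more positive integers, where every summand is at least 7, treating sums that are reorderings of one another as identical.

10

They are:
24
17+7
16+8
15+9
14+10
13+11
12+12
10+7+7
9+8+7
8+8+8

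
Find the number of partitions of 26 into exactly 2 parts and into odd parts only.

Listing the qualifying partitions of 26:
25+1
23+3
21+5
19+7
17+9
15+11
13+13

7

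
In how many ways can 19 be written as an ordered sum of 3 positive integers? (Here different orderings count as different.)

153

Equivalently, choose which 2 of the 18 gaps become plus signs: C(18,2) = 153.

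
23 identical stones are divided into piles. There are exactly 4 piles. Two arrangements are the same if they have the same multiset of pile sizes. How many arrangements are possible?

Counting exhaustively, 94 partitions satisfy the conditions.

94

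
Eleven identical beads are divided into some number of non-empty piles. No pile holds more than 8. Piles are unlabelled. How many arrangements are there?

52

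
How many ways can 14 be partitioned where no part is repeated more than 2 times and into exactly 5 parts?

11

Enumerating:
8, 2, 2, 1, 1
7, 3, 2, 1, 1
6, 4, 2, 1, 1
6, 3, 3, 1, 1
6, 3, 2, 2, 1
5, 5, 2, 1, 1
5, 4, 3, 1, 1
5, 4, 2, 2, 1
5, 3, 3, 2, 1
4, 4, 3, 2, 1
4, 3, 3, 2, 2
Counting gives 11.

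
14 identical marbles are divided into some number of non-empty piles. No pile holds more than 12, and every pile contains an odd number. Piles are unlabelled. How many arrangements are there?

They are:
11 + 3
11 + 1 + 1 + 1
9 + 5
9 + 3 + 1 + 1
9 + 1 + 1 + 1 + 1 + 1
7 + 7
7 + 5 + 1 + 1
7 + 3 + 3 + 1
7 + 3 + 1 + 1 + 1 + 1
7 + 1 + 1 + 1 + 1 + 1 + 1 + 1
5 + 5 + 3 + 1
5 + 5 + 1 + 1 + 1 + 1
5 + 3 + 3 + 3
5 + 3 + 3 + 1 + 1 + 1
5 + 3 + 1 + 1 + 1 + 1 + 1 + 1
5 + 1 + 1 + 1 + 1 + 1 + 1 + 1 + 1 + 1
3 + 3 + 3 + 3 + 1 + 1
3 + 3 + 3 + 1 + 1 + 1 + 1 + 1
3 + 3 + 1 + 1 + 1 + 1 + 1 + 1 + 1 + 1
3 + 1 + 1 + 1 + 1 + 1 + 1 + 1 + 1 + 1 + 1 + 1
1 + 1 + 1 + 1 + 1 + 1 + 1 + 1 + 1 + 1 + 1 + 1 + 1 + 1

21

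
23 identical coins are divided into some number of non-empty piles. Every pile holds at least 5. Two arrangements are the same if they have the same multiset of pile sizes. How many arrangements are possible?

21

Enumerating:
23
18,5
17,6
16,7
15,8
14,9
13,10
13,5,5
12,11
12,6,5
11,7,5
11,6,6
10,8,5
10,7,6
9,9,5
9,8,6
9,7,7
8,8,7
8,5,5,5
7,6,5,5
6,6,6,5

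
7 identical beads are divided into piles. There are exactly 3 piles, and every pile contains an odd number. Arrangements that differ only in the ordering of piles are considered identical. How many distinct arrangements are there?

They are:
5, 1, 1
3, 3, 1
That's 2 in total.

2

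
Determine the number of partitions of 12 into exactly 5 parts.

The partitions of 12 that satisfy the conditions:
1+1+1+1+8
1+1+1+2+7
1+1+1+3+6
1+1+2+2+6
1+1+1+4+5
1+1+2+3+5
1+2+2+2+5
1+1+2+4+4
1+1+3+3+4
1+2+2+3+4
2+2+2+2+4
1+2+3+3+3
2+2+2+3+3

13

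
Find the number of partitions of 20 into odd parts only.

There are too many to list fully; the first 12 (by largest part) are:
19+1
17+3
17+1+1+1
15+5
15+3+1+1
15+1+1+1+1+1
13+7
13+5+1+1
13+3+3+1
13+3+1+1+1+1
13+1+1+1+1+1+1+1
11+9
…and 52 more, for 64 total.

64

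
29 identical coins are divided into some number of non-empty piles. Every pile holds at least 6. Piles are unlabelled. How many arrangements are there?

32

There are too many to list fully; the first 12 (by largest part) are:
29
6 + 23
7 + 22
8 + 21
9 + 20
10 + 19
11 + 18
12 + 17
6 + 6 + 17
13 + 16
6 + 7 + 16
14 + 15
…and 20 more, for 32 total.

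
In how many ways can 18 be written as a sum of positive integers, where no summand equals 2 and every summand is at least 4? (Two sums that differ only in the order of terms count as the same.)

16

The partitions of 18 that satisfy the conditions:
18
14 + 4
13 + 5
12 + 6
11 + 7
10 + 8
10 + 4 + 4
9 + 9
9 + 5 + 4
8 + 6 + 4
8 + 5 + 5
7 + 7 + 4
7 + 6 + 5
6 + 6 + 6
6 + 4 + 4 + 4
5 + 5 + 4 + 4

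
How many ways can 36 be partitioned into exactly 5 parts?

748

Counting exhaustively, 748 partitions satisfy the conditions.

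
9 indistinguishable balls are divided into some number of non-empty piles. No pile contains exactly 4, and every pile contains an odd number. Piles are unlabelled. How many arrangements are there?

8

Listing the qualifying partitions of 9:
9
7 + 1 + 1
5 + 3 + 1
5 + 1 + 1 + 1 + 1
3 + 3 + 3
3 + 3 + 1 + 1 + 1
3 + 1 + 1 + 1 + 1 + 1 + 1
1 + 1 + 1 + 1 + 1 + 1 + 1 + 1 + 1
That's 8 in total.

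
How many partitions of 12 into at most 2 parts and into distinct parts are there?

6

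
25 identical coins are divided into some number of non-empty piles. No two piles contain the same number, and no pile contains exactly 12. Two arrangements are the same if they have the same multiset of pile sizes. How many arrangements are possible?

125

A full systematic count gives 125.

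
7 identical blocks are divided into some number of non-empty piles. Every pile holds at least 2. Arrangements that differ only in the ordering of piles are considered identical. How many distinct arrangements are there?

4

They are:
7
5 + 2
4 + 3
3 + 2 + 2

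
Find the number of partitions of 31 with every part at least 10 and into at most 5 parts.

8

Enumerating:
31
21, 10
20, 11
19, 12
18, 13
17, 14
16, 15
11, 10, 10
Counting gives 8.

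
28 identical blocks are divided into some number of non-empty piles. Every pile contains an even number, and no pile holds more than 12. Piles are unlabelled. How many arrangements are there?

90

Enumerating by decreasing first part gives 90 partitions in all.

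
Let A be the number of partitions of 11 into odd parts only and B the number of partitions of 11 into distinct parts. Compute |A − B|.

Partitions of 11 into odd parts only: 12.
Partitions of 11 into distinct parts: 12.
|12 − 12| = 0.

0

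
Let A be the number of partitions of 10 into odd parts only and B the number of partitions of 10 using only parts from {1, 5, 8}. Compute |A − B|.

6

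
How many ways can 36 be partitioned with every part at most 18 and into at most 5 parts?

795

Counting exhaustively, 795 partitions satisfy the conditions.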